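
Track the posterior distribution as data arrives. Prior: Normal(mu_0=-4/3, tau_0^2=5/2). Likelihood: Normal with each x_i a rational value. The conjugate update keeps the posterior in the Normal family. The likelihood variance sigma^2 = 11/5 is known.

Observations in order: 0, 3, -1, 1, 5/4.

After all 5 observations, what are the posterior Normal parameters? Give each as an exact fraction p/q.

mu_0=923/1764, tau_0^2=55/147

obs 1: x=0 → posterior Normal(-88/141, 55/47)
obs 2: x=3 → posterior Normal(137/216, 55/72)
obs 3: x=-1 → posterior Normal(62/291, 55/97)
obs 4: x=1 → posterior Normal(137/366, 55/122)
obs 5: x=5/4 → posterior Normal(923/1764, 55/147)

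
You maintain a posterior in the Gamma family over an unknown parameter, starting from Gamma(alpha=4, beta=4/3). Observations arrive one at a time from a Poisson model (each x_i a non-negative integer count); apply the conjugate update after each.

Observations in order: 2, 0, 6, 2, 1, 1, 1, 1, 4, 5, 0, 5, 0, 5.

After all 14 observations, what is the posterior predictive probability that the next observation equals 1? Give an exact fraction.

obs 1: x=2 → posterior Gamma(6, 7/3)
obs 2: x=0 → posterior Gamma(6, 10/3)
obs 3: x=6 → posterior Gamma(12, 13/3)
obs 4: x=2 → posterior Gamma(14, 16/3)
obs 5: x=1 → posterior Gamma(15, 19/3)
obs 6: x=1 → posterior Gamma(16, 22/3)
obs 7: x=1 → posterior Gamma(17, 25/3)
obs 8: x=1 → posterior Gamma(18, 28/3)
obs 9: x=4 → posterior Gamma(22, 31/3)
obs 10: x=5 → posterior Gamma(27, 34/3)
obs 11: x=0 → posterior Gamma(27, 37/3)
obs 12: x=5 → posterior Gamma(32, 40/3)
obs 13: x=0 → posterior Gamma(32, 43/3)
obs 14: x=5 → posterior Gamma(37, 46/3)

3692859214125334407153942722038381347469173793670786494891032576/16883055225799411425266916330285994919148364119538560494041005601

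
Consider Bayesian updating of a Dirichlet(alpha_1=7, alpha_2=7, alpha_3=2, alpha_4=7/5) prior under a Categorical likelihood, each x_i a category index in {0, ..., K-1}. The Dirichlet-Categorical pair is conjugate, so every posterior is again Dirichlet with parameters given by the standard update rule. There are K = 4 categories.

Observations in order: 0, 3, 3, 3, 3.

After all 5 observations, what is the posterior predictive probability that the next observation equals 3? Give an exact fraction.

27/112

obs 1: x=0 → posterior Dirichlet(8, 7, 2, 7/5)
obs 2: x=3 → posterior Dirichlet(8, 7, 2, 12/5)
obs 3: x=3 → posterior Dirichlet(8, 7, 2, 17/5)
obs 4: x=3 → posterior Dirichlet(8, 7, 2, 22/5)
obs 5: x=3 → posterior Dirichlet(8, 7, 2, 27/5)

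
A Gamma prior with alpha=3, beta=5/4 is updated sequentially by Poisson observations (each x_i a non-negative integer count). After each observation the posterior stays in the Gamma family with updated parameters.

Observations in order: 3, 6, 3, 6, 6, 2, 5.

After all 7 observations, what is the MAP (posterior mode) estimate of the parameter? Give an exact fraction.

obs 1: x=3 → posterior Gamma(6, 9/4)
obs 2: x=6 → posterior Gamma(12, 13/4)
obs 3: x=3 → posterior Gamma(15, 17/4)
obs 4: x=6 → posterior Gamma(21, 21/4)
obs 5: x=6 → posterior Gamma(27, 25/4)
obs 6: x=2 → posterior Gamma(29, 29/4)
obs 7: x=5 → posterior Gamma(34, 33/4)

4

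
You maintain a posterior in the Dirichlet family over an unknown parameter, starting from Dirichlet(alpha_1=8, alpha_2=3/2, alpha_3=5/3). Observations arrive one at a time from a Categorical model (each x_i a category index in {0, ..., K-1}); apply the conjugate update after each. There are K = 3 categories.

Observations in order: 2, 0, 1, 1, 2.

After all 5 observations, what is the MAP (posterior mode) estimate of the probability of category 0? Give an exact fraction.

48/79

obs 1: x=2 → posterior Dirichlet(8, 3/2, 8/3)
obs 2: x=0 → posterior Dirichlet(9, 3/2, 8/3)
obs 3: x=1 → posterior Dirichlet(9, 5/2, 8/3)
obs 4: x=1 → posterior Dirichlet(9, 7/2, 8/3)
obs 5: x=2 → posterior Dirichlet(9, 7/2, 11/3)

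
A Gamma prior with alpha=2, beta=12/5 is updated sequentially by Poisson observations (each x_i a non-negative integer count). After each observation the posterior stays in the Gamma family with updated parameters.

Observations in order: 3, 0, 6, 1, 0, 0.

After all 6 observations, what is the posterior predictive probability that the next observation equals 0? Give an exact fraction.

obs 1: x=3 → posterior Gamma(5, 17/5)
obs 2: x=0 → posterior Gamma(5, 22/5)
obs 3: x=6 → posterior Gamma(11, 27/5)
obs 4: x=1 → posterior Gamma(12, 32/5)
obs 5: x=0 → posterior Gamma(12, 37/5)
obs 6: x=0 → posterior Gamma(12, 42/5)

30129469486639681536/116191483108948578241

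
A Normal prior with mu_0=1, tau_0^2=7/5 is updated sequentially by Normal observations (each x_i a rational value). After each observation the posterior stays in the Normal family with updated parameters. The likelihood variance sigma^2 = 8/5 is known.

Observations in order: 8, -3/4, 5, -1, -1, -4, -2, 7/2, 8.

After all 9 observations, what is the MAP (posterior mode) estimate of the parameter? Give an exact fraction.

473/284

obs 1: x=8 → posterior Normal(64/15, 56/75)
obs 2: x=-3/4 → posterior Normal(235/88, 28/55)
obs 3: x=5 → posterior Normal(375/116, 56/145)
obs 4: x=-1 → posterior Normal(347/144, 14/45)
obs 5: x=-1 → posterior Normal(319/172, 56/215)
obs 6: x=-4 → posterior Normal(207/200, 28/125)
obs 7: x=-2 → posterior Normal(151/228, 56/285)
obs 8: x=7/2 → posterior Normal(249/256, 7/40)
obs 9: x=8 → posterior Normal(473/284, 56/355)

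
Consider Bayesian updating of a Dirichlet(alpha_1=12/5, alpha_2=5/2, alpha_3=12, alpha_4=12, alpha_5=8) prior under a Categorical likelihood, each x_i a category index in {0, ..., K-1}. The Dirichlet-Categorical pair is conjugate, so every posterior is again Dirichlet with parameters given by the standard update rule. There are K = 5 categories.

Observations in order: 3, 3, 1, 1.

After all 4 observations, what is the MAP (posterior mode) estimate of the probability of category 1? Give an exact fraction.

35/359

obs 1: x=3 → posterior Dirichlet(12/5, 5/2, 12, 13, 8)
obs 2: x=3 → posterior Dirichlet(12/5, 5/2, 12, 14, 8)
obs 3: x=1 → posterior Dirichlet(12/5, 7/2, 12, 14, 8)
obs 4: x=1 → posterior Dirichlet(12/5, 9/2, 12, 14, 8)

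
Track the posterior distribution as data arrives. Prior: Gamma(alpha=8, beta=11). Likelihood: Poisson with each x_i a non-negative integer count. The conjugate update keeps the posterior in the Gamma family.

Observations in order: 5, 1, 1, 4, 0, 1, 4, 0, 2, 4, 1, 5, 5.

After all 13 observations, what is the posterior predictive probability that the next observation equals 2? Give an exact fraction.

333936631200914464942015682798777400917006018454290813681664/1292469707114105741986576081359316958696581423282623291015625

obs 1: x=5 → posterior Gamma(13, 12)
obs 2: x=1 → posterior Gamma(14, 13)
obs 3: x=1 → posterior Gamma(15, 14)
obs 4: x=4 → posterior Gamma(19, 15)
obs 5: x=0 → posterior Gamma(19, 16)
obs 6: x=1 → posterior Gamma(20, 17)
obs 7: x=4 → posterior Gamma(24, 18)
obs 8: x=0 → posterior Gamma(24, 19)
obs 9: x=2 → posterior Gamma(26, 20)
obs 10: x=4 → posterior Gamma(30, 21)
obs 11: x=1 → posterior Gamma(31, 22)
obs 12: x=5 → posterior Gamma(36, 23)
obs 13: x=5 → posterior Gamma(41, 24)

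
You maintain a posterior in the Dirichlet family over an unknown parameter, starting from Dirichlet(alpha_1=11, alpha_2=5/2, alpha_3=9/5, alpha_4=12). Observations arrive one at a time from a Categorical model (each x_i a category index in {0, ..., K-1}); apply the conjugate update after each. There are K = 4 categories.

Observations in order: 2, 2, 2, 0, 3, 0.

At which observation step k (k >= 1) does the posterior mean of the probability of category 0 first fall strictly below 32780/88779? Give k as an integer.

obs 1: x=2 → posterior Dirichlet(11, 5/2, 14/5, 12)
obs 2: x=2 → posterior Dirichlet(11, 5/2, 19/5, 12)
obs 3: x=2 → posterior Dirichlet(11, 5/2, 24/5, 12)
obs 4: x=0 → posterior Dirichlet(12, 5/2, 24/5, 12)
obs 5: x=3 → posterior Dirichlet(12, 5/2, 24/5, 13)
obs 6: x=0 → posterior Dirichlet(13, 5/2, 24/5, 13)

k = 3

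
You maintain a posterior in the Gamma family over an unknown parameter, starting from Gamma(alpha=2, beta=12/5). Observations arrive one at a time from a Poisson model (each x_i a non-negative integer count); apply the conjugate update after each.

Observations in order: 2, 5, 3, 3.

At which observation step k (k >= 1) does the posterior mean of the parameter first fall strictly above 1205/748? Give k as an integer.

k = 2

obs 1: x=2 → posterior Gamma(4, 17/5)
obs 2: x=5 → posterior Gamma(9, 22/5)
obs 3: x=3 → posterior Gamma(12, 27/5)
obs 4: x=3 → posterior Gamma(15, 32/5)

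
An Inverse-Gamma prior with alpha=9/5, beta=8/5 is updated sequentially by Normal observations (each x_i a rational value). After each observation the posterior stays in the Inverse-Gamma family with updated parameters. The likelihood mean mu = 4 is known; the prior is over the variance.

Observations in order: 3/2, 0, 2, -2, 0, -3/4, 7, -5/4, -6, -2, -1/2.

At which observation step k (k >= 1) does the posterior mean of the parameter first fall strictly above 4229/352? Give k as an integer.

k = 5

obs 1: x=3/2 → posterior Inverse-Gamma(23/10, 189/40)
obs 2: x=0 → posterior Inverse-Gamma(14/5, 509/40)
obs 3: x=2 → posterior Inverse-Gamma(33/10, 589/40)
obs 4: x=-2 → posterior Inverse-Gamma(19/5, 1309/40)
obs 5: x=0 → posterior Inverse-Gamma(43/10, 1629/40)
obs 6: x=-3/4 → posterior Inverse-Gamma(24/5, 8321/160)
obs 7: x=7 → posterior Inverse-Gamma(53/10, 9041/160)
obs 8: x=-5/4 → posterior Inverse-Gamma(29/5, 5623/80)
obs 9: x=-6 → posterior Inverse-Gamma(63/10, 9623/80)
obs 10: x=-2 → posterior Inverse-Gamma(34/5, 11063/80)
obs 11: x=-1/2 → posterior Inverse-Gamma(73/10, 11873/80)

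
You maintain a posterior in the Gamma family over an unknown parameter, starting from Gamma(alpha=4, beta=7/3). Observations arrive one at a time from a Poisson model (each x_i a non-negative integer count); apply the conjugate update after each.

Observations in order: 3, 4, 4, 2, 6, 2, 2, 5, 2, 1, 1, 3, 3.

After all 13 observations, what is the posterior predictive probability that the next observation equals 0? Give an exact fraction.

6852182645858334337771366965446538815744514439690496853588881667260416/97327453648743672783790144527749033795901408624680013074608083129650401

obs 1: x=3 → posterior Gamma(7, 10/3)
obs 2: x=4 → posterior Gamma(11, 13/3)
obs 3: x=4 → posterior Gamma(15, 16/3)
obs 4: x=2 → posterior Gamma(17, 19/3)
obs 5: x=6 → posterior Gamma(23, 22/3)
obs 6: x=2 → posterior Gamma(25, 25/3)
obs 7: x=2 → posterior Gamma(27, 28/3)
obs 8: x=5 → posterior Gamma(32, 31/3)
obs 9: x=2 → posterior Gamma(34, 34/3)
obs 10: x=1 → posterior Gamma(35, 37/3)
obs 11: x=1 → posterior Gamma(36, 40/3)
obs 12: x=3 → posterior Gamma(39, 43/3)
obs 13: x=3 → posterior Gamma(42, 46/3)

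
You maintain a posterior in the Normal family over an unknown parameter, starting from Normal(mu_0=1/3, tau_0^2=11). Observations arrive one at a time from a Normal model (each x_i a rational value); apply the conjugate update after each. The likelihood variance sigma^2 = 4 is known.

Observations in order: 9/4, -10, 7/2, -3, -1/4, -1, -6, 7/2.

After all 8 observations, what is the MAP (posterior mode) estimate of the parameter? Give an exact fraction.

-359/276

obs 1: x=9/4 → posterior Normal(313/180, 44/15)
obs 2: x=-10 → posterior Normal(-1007/312, 22/13)
obs 3: x=7/2 → posterior Normal(-545/444, 44/37)
obs 4: x=-3 → posterior Normal(-941/576, 11/12)
obs 5: x=-1/4 → posterior Normal(-487/354, 44/59)
obs 6: x=-1 → posterior Normal(-79/60, 22/35)
obs 7: x=-6 → posterior Normal(-949/486, 44/81)
obs 8: x=7/2 → posterior Normal(-359/276, 11/23)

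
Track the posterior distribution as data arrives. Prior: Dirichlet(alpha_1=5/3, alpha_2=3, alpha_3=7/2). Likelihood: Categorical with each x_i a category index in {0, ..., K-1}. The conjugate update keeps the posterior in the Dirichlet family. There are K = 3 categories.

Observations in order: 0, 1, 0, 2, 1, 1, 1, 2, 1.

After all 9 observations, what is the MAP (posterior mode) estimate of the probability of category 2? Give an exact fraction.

obs 1: x=0 → posterior Dirichlet(8/3, 3, 7/2)
obs 2: x=1 → posterior Dirichlet(8/3, 4, 7/2)
obs 3: x=0 → posterior Dirichlet(11/3, 4, 7/2)
obs 4: x=2 → posterior Dirichlet(11/3, 4, 9/2)
obs 5: x=1 → posterior Dirichlet(11/3, 5, 9/2)
obs 6: x=1 → posterior Dirichlet(11/3, 6, 9/2)
obs 7: x=1 → posterior Dirichlet(11/3, 7, 9/2)
obs 8: x=2 → posterior Dirichlet(11/3, 7, 11/2)
obs 9: x=1 → posterior Dirichlet(11/3, 8, 11/2)

27/85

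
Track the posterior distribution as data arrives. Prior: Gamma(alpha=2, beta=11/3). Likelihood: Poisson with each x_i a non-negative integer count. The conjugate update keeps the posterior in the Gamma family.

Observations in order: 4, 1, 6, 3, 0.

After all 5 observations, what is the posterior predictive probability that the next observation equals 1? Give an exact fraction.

obs 1: x=4 → posterior Gamma(6, 14/3)
obs 2: x=1 → posterior Gamma(7, 17/3)
obs 3: x=6 → posterior Gamma(13, 20/3)
obs 4: x=3 → posterior Gamma(16, 23/3)
obs 5: x=0 → posterior Gamma(16, 26/3)

2093219659172585954869248/7257147736730073114838109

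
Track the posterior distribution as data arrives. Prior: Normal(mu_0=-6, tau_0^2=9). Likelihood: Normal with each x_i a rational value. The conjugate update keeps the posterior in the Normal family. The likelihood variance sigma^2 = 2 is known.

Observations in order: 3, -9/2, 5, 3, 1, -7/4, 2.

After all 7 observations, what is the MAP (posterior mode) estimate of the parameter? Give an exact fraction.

231/260

obs 1: x=3 → posterior Normal(15/11, 18/11)
obs 2: x=-9/2 → posterior Normal(-51/40, 9/10)
obs 3: x=5 → posterior Normal(39/58, 18/29)
obs 4: x=3 → posterior Normal(93/76, 9/19)
obs 5: x=1 → posterior Normal(111/94, 18/47)
obs 6: x=-7/4 → posterior Normal(159/224, 9/28)
obs 7: x=2 → posterior Normal(231/260, 18/65)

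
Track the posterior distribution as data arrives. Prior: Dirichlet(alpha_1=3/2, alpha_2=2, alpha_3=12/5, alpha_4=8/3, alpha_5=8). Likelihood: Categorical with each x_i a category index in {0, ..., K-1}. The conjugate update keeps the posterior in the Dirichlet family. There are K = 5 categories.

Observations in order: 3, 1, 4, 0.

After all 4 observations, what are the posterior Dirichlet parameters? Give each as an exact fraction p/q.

alpha_1=5/2, alpha_2=3, alpha_3=12/5, alpha_4=11/3, alpha_5=9

obs 1: x=3 → posterior Dirichlet(3/2, 2, 12/5, 11/3, 8)
obs 2: x=1 → posterior Dirichlet(3/2, 3, 12/5, 11/3, 8)
obs 3: x=4 → posterior Dirichlet(3/2, 3, 12/5, 11/3, 9)
obs 4: x=0 → posterior Dirichlet(5/2, 3, 12/5, 11/3, 9)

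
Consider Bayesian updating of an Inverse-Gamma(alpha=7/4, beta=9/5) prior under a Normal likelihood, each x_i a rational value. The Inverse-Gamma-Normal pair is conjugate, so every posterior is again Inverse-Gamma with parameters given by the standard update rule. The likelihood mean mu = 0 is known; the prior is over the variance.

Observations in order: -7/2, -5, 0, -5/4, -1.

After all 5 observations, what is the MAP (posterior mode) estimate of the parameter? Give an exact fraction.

obs 1: x=-7/2 → posterior Inverse-Gamma(9/4, 317/40)
obs 2: x=-5 → posterior Inverse-Gamma(11/4, 817/40)
obs 3: x=0 → posterior Inverse-Gamma(13/4, 817/40)
obs 4: x=-5/4 → posterior Inverse-Gamma(15/4, 3393/160)
obs 5: x=-1 → posterior Inverse-Gamma(17/4, 3473/160)

3473/840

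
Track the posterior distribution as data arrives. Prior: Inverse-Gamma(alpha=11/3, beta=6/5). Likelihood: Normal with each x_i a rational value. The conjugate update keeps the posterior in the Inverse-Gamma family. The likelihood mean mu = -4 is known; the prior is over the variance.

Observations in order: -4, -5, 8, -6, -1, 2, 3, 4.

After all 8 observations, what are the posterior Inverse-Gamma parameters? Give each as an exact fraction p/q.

alpha=23/3, beta=1547/10

obs 1: x=-4 → posterior Inverse-Gamma(25/6, 6/5)
obs 2: x=-5 → posterior Inverse-Gamma(14/3, 17/10)
obs 3: x=8 → posterior Inverse-Gamma(31/6, 737/10)
obs 4: x=-6 → posterior Inverse-Gamma(17/3, 757/10)
obs 5: x=-1 → posterior Inverse-Gamma(37/6, 401/5)
obs 6: x=2 → posterior Inverse-Gamma(20/3, 491/5)
obs 7: x=3 → posterior Inverse-Gamma(43/6, 1227/10)
obs 8: x=4 → posterior Inverse-Gamma(23/3, 1547/10)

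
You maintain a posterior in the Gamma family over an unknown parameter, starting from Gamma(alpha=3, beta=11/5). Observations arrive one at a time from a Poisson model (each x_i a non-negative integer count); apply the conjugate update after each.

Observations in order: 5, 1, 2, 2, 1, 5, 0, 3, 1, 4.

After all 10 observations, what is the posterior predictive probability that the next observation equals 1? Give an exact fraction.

7996050892792176452644823105700146636135445326105/32799440162284257748720764480397317271738959003648

obs 1: x=5 → posterior Gamma(8, 16/5)
obs 2: x=1 → posterior Gamma(9, 21/5)
obs 3: x=2 → posterior Gamma(11, 26/5)
obs 4: x=2 → posterior Gamma(13, 31/5)
obs 5: x=1 → posterior Gamma(14, 36/5)
obs 6: x=5 → posterior Gamma(19, 41/5)
obs 7: x=0 → posterior Gamma(19, 46/5)
obs 8: x=3 → posterior Gamma(22, 51/5)
obs 9: x=1 → posterior Gamma(23, 56/5)
obs 10: x=4 → posterior Gamma(27, 61/5)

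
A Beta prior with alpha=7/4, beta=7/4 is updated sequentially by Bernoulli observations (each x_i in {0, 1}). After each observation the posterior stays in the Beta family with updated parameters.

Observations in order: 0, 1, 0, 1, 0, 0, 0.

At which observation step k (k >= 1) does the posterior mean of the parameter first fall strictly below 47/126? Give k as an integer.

k = 7

obs 1: x=0 → posterior Beta(7/4, 11/4)
obs 2: x=1 → posterior Beta(11/4, 11/4)
obs 3: x=0 → posterior Beta(11/4, 15/4)
obs 4: x=1 → posterior Beta(15/4, 15/4)
obs 5: x=0 → posterior Beta(15/4, 19/4)
obs 6: x=0 → posterior Beta(15/4, 23/4)
obs 7: x=0 → posterior Beta(15/4, 27/4)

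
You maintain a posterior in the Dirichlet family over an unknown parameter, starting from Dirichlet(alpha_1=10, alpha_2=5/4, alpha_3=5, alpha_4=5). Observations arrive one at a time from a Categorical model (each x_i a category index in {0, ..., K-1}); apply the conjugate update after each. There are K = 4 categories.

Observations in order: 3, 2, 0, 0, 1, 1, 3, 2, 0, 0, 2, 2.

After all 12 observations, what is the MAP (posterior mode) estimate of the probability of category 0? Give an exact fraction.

4/9

obs 1: x=3 → posterior Dirichlet(10, 5/4, 5, 6)
obs 2: x=2 → posterior Dirichlet(10, 5/4, 6, 6)
obs 3: x=0 → posterior Dirichlet(11, 5/4, 6, 6)
obs 4: x=0 → posterior Dirichlet(12, 5/4, 6, 6)
obs 5: x=1 → posterior Dirichlet(12, 9/4, 6, 6)
obs 6: x=1 → posterior Dirichlet(12, 13/4, 6, 6)
obs 7: x=3 → posterior Dirichlet(12, 13/4, 6, 7)
obs 8: x=2 → posterior Dirichlet(12, 13/4, 7, 7)
obs 9: x=0 → posterior Dirichlet(13, 13/4, 7, 7)
obs 10: x=0 → posterior Dirichlet(14, 13/4, 7, 7)
obs 11: x=2 → posterior Dirichlet(14, 13/4, 8, 7)
obs 12: x=2 → posterior Dirichlet(14, 13/4, 9, 7)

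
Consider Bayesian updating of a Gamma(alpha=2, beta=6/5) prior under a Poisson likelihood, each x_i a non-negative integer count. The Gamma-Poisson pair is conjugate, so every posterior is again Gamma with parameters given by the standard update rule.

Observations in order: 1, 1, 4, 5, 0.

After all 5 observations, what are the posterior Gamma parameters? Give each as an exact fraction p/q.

obs 1: x=1 → posterior Gamma(3, 11/5)
obs 2: x=1 → posterior Gamma(4, 16/5)
obs 3: x=4 → posterior Gamma(8, 21/5)
obs 4: x=5 → posterior Gamma(13, 26/5)
obs 5: x=0 → posterior Gamma(13, 31/5)

alpha=13, beta=31/5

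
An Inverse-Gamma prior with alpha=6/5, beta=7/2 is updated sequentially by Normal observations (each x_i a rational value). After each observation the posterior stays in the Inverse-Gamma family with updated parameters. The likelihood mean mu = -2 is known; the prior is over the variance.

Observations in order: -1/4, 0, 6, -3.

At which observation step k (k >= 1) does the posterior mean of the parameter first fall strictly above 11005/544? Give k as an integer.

k = 3

obs 1: x=-1/4 → posterior Inverse-Gamma(17/10, 161/32)
obs 2: x=0 → posterior Inverse-Gamma(11/5, 225/32)
obs 3: x=6 → posterior Inverse-Gamma(27/10, 1249/32)
obs 4: x=-3 → posterior Inverse-Gamma(16/5, 1265/32)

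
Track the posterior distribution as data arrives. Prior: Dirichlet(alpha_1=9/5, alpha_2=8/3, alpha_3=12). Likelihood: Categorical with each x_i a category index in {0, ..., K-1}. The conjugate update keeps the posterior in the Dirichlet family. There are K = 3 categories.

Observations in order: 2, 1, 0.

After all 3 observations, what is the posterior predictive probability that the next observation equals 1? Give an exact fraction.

obs 1: x=2 → posterior Dirichlet(9/5, 8/3, 13)
obs 2: x=1 → posterior Dirichlet(9/5, 11/3, 13)
obs 3: x=0 → posterior Dirichlet(14/5, 11/3, 13)

55/292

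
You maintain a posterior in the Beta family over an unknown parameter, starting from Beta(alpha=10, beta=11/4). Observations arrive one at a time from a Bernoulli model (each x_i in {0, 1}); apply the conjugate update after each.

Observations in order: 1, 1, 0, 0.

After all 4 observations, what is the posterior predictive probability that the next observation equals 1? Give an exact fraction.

obs 1: x=1 → posterior Beta(11, 11/4)
obs 2: x=1 → posterior Beta(12, 11/4)
obs 3: x=0 → posterior Beta(12, 15/4)
obs 4: x=0 → posterior Beta(12, 19/4)

48/67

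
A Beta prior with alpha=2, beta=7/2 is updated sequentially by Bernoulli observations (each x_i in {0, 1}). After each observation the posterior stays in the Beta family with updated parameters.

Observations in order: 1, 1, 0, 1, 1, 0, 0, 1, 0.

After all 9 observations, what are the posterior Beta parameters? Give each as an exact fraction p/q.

obs 1: x=1 → posterior Beta(3, 7/2)
obs 2: x=1 → posterior Beta(4, 7/2)
obs 3: x=0 → posterior Beta(4, 9/2)
obs 4: x=1 → posterior Beta(5, 9/2)
obs 5: x=1 → posterior Beta(6, 9/2)
obs 6: x=0 → posterior Beta(6, 11/2)
obs 7: x=0 → posterior Beta(6, 13/2)
obs 8: x=1 → posterior Beta(7, 13/2)
obs 9: x=0 → posterior Beta(7, 15/2)

alpha=7, beta=15/2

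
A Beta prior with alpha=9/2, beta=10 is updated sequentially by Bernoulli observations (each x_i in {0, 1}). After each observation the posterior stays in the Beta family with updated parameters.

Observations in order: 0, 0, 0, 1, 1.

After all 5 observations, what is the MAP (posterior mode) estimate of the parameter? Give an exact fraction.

11/35

obs 1: x=0 → posterior Beta(9/2, 11)
obs 2: x=0 → posterior Beta(9/2, 12)
obs 3: x=0 → posterior Beta(9/2, 13)
obs 4: x=1 → posterior Beta(11/2, 13)
obs 5: x=1 → posterior Beta(13/2, 13)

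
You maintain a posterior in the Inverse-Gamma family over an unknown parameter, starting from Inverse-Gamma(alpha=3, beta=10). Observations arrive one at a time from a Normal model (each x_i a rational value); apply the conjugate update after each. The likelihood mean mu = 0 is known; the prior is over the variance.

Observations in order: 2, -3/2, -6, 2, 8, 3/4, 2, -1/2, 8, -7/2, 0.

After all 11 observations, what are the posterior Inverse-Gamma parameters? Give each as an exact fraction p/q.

obs 1: x=2 → posterior Inverse-Gamma(7/2, 12)
obs 2: x=-3/2 → posterior Inverse-Gamma(4, 105/8)
obs 3: x=-6 → posterior Inverse-Gamma(9/2, 249/8)
obs 4: x=2 → posterior Inverse-Gamma(5, 265/8)
obs 5: x=8 → posterior Inverse-Gamma(11/2, 521/8)
obs 6: x=3/4 → posterior Inverse-Gamma(6, 2093/32)
obs 7: x=2 → posterior Inverse-Gamma(13/2, 2157/32)
obs 8: x=-1/2 → posterior Inverse-Gamma(7, 2161/32)
obs 9: x=8 → posterior Inverse-Gamma(15/2, 3185/32)
obs 10: x=-7/2 → posterior Inverse-Gamma(8, 3381/32)
obs 11: x=0 → posterior Inverse-Gamma(17/2, 3381/32)

alpha=17/2, beta=3381/32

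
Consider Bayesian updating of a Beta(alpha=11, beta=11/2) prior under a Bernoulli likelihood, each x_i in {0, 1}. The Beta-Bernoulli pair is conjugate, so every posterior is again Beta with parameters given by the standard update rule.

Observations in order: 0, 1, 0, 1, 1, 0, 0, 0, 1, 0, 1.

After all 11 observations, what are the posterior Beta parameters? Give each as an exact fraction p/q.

alpha=16, beta=23/2

obs 1: x=0 → posterior Beta(11, 13/2)
obs 2: x=1 → posterior Beta(12, 13/2)
obs 3: x=0 → posterior Beta(12, 15/2)
obs 4: x=1 → posterior Beta(13, 15/2)
obs 5: x=1 → posterior Beta(14, 15/2)
obs 6: x=0 → posterior Beta(14, 17/2)
obs 7: x=0 → posterior Beta(14, 19/2)
obs 8: x=0 → posterior Beta(14, 21/2)
obs 9: x=1 → posterior Beta(15, 21/2)
obs 10: x=0 → posterior Beta(15, 23/2)
obs 11: x=1 → posterior Beta(16, 23/2)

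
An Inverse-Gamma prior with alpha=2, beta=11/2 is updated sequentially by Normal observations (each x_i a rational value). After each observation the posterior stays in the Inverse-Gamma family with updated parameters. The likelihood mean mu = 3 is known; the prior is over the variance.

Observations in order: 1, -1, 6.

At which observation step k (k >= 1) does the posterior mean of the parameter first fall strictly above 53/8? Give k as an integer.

obs 1: x=1 → posterior Inverse-Gamma(5/2, 15/2)
obs 2: x=-1 → posterior Inverse-Gamma(3, 31/2)
obs 3: x=6 → posterior Inverse-Gamma(7/2, 20)

k = 2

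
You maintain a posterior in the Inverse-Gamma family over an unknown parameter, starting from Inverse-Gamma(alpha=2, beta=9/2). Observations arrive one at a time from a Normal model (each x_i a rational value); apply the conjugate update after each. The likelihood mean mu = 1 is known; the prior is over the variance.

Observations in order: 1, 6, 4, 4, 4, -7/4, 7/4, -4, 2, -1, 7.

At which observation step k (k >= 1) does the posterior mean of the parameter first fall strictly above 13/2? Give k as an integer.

k = 2

obs 1: x=1 → posterior Inverse-Gamma(5/2, 9/2)
obs 2: x=6 → posterior Inverse-Gamma(3, 17)
obs 3: x=4 → posterior Inverse-Gamma(7/2, 43/2)
obs 4: x=4 → posterior Inverse-Gamma(4, 26)
obs 5: x=4 → posterior Inverse-Gamma(9/2, 61/2)
obs 6: x=-7/4 → posterior Inverse-Gamma(5, 1097/32)
obs 7: x=7/4 → posterior Inverse-Gamma(11/2, 553/16)
obs 8: x=-4 → posterior Inverse-Gamma(6, 753/16)
obs 9: x=2 → posterior Inverse-Gamma(13/2, 761/16)
obs 10: x=-1 → posterior Inverse-Gamma(7, 793/16)
obs 11: x=7 → posterior Inverse-Gamma(15/2, 1081/16)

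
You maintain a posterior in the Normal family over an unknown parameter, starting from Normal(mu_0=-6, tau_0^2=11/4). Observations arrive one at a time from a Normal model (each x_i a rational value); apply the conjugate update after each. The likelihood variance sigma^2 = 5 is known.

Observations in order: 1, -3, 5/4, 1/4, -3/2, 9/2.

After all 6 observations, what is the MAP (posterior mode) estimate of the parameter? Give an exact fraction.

-185/172

obs 1: x=1 → posterior Normal(-109/31, 55/31)
obs 2: x=-3 → posterior Normal(-71/21, 55/42)
obs 3: x=5/4 → posterior Normal(-513/212, 55/53)
obs 4: x=1/4 → posterior Normal(-251/128, 55/64)
obs 5: x=-3/2 → posterior Normal(-142/75, 11/15)
obs 6: x=9/2 → posterior Normal(-185/172, 55/86)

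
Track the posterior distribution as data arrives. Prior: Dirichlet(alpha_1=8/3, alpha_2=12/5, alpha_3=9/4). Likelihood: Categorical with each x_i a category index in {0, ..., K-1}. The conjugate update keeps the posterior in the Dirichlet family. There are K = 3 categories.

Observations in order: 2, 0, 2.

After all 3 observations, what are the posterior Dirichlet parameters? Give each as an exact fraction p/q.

obs 1: x=2 → posterior Dirichlet(8/3, 12/5, 13/4)
obs 2: x=0 → posterior Dirichlet(11/3, 12/5, 13/4)
obs 3: x=2 → posterior Dirichlet(11/3, 12/5, 17/4)

alpha_1=11/3, alpha_2=12/5, alpha_3=17/4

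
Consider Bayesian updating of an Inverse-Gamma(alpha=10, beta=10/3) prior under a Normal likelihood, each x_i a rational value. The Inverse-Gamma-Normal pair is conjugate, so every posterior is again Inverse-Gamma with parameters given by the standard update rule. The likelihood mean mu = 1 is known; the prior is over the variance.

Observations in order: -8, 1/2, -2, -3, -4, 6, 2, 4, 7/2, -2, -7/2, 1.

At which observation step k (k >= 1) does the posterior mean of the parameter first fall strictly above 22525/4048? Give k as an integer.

obs 1: x=-8 → posterior Inverse-Gamma(21/2, 263/6)
obs 2: x=1/2 → posterior Inverse-Gamma(11, 1055/24)
obs 3: x=-2 → posterior Inverse-Gamma(23/2, 1163/24)
obs 4: x=-3 → posterior Inverse-Gamma(12, 1355/24)
obs 5: x=-4 → posterior Inverse-Gamma(25/2, 1655/24)
obs 6: x=6 → posterior Inverse-Gamma(13, 1955/24)
obs 7: x=2 → posterior Inverse-Gamma(27/2, 1967/24)
obs 8: x=4 → posterior Inverse-Gamma(14, 2075/24)
obs 9: x=7/2 → posterior Inverse-Gamma(29/2, 1075/12)
obs 10: x=-2 → posterior Inverse-Gamma(15, 1129/12)
obs 11: x=-7/2 → posterior Inverse-Gamma(31/2, 2501/24)
obs 12: x=1 → posterior Inverse-Gamma(16, 2501/24)

k = 5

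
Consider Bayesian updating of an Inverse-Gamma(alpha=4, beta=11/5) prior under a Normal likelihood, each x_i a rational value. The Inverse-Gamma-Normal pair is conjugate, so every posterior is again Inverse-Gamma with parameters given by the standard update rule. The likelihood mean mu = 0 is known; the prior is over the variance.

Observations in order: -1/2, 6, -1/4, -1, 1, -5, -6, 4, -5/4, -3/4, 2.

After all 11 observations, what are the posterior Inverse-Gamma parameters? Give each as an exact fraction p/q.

alpha=19/2, beta=10067/160

obs 1: x=-1/2 → posterior Inverse-Gamma(9/2, 93/40)
obs 2: x=6 → posterior Inverse-Gamma(5, 813/40)
obs 3: x=-1/4 → posterior Inverse-Gamma(11/2, 3257/160)
obs 4: x=-1 → posterior Inverse-Gamma(6, 3337/160)
obs 5: x=1 → posterior Inverse-Gamma(13/2, 3417/160)
obs 6: x=-5 → posterior Inverse-Gamma(7, 5417/160)
obs 7: x=-6 → posterior Inverse-Gamma(15/2, 8297/160)
obs 8: x=4 → posterior Inverse-Gamma(8, 9577/160)
obs 9: x=-5/4 → posterior Inverse-Gamma(17/2, 4851/80)
obs 10: x=-3/4 → posterior Inverse-Gamma(9, 9747/160)
obs 11: x=2 → posterior Inverse-Gamma(19/2, 10067/160)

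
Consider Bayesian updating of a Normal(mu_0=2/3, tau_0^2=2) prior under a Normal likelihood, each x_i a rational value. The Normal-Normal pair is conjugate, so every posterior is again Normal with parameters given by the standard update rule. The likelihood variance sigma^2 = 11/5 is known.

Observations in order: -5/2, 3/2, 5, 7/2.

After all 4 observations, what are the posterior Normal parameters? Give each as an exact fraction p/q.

obs 1: x=-5/2 → posterior Normal(-53/63, 22/21)
obs 2: x=3/2 → posterior Normal(-8/93, 22/31)
obs 3: x=5 → posterior Normal(142/123, 22/41)
obs 4: x=7/2 → posterior Normal(247/153, 22/51)

mu_0=247/153, tau_0^2=22/51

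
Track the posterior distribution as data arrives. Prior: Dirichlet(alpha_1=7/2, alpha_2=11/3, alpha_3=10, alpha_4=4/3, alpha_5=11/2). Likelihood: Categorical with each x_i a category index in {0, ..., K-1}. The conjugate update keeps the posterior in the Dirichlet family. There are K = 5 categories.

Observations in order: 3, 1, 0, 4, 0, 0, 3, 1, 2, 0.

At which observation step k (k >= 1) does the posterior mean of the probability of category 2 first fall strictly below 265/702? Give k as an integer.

k = 3

obs 1: x=3 → posterior Dirichlet(7/2, 11/3, 10, 7/3, 11/2)
obs 2: x=1 → posterior Dirichlet(7/2, 14/3, 10, 7/3, 11/2)
obs 3: x=0 → posterior Dirichlet(9/2, 14/3, 10, 7/3, 11/2)
obs 4: x=4 → posterior Dirichlet(9/2, 14/3, 10, 7/3, 13/2)
obs 5: x=0 → posterior Dirichlet(11/2, 14/3, 10, 7/3, 13/2)
obs 6: x=0 → posterior Dirichlet(13/2, 14/3, 10, 7/3, 13/2)
obs 7: x=3 → posterior Dirichlet(13/2, 14/3, 10, 10/3, 13/2)
obs 8: x=1 → posterior Dirichlet(13/2, 17/3, 10, 10/3, 13/2)
obs 9: x=2 → posterior Dirichlet(13/2, 17/3, 11, 10/3, 13/2)
obs 10: x=0 → posterior Dirichlet(15/2, 17/3, 11, 10/3, 13/2)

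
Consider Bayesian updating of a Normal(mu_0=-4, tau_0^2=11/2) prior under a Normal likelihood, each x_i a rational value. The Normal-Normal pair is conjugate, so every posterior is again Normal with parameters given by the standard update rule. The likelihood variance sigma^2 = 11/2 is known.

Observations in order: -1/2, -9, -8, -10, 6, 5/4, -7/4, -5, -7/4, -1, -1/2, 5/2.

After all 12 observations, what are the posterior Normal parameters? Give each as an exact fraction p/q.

mu_0=-127/52, tau_0^2=11/26

obs 1: x=-1/2 → posterior Normal(-9/4, 11/4)
obs 2: x=-9 → posterior Normal(-9/2, 11/6)
obs 3: x=-8 → posterior Normal(-43/8, 11/8)
obs 4: x=-10 → posterior Normal(-63/10, 11/10)
obs 5: x=6 → posterior Normal(-17/4, 11/12)
obs 6: x=5/4 → posterior Normal(-97/28, 11/14)
obs 7: x=-7/4 → posterior Normal(-13/4, 11/16)
obs 8: x=-5 → posterior Normal(-31/9, 11/18)
obs 9: x=-7/4 → posterior Normal(-131/40, 11/20)
obs 10: x=-1 → posterior Normal(-135/44, 1/2)
obs 11: x=-1/2 → posterior Normal(-137/48, 11/24)
obs 12: x=5/2 → posterior Normal(-127/52, 11/26)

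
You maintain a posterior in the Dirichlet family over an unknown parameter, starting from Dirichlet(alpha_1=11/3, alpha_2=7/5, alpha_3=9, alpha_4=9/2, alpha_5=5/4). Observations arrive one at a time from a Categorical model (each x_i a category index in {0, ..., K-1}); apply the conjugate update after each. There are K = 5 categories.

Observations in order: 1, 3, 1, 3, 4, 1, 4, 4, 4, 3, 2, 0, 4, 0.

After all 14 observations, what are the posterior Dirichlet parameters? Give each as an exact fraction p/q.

alpha_1=17/3, alpha_2=22/5, alpha_3=10, alpha_4=15/2, alpha_5=25/4

obs 1: x=1 → posterior Dirichlet(11/3, 12/5, 9, 9/2, 5/4)
obs 2: x=3 → posterior Dirichlet(11/3, 12/5, 9, 11/2, 5/4)
obs 3: x=1 → posterior Dirichlet(11/3, 17/5, 9, 11/2, 5/4)
obs 4: x=3 → posterior Dirichlet(11/3, 17/5, 9, 13/2, 5/4)
obs 5: x=4 → posterior Dirichlet(11/3, 17/5, 9, 13/2, 9/4)
obs 6: x=1 → posterior Dirichlet(11/3, 22/5, 9, 13/2, 9/4)
obs 7: x=4 → posterior Dirichlet(11/3, 22/5, 9, 13/2, 13/4)
obs 8: x=4 → posterior Dirichlet(11/3, 22/5, 9, 13/2, 17/4)
obs 9: x=4 → posterior Dirichlet(11/3, 22/5, 9, 13/2, 21/4)
obs 10: x=3 → posterior Dirichlet(11/3, 22/5, 9, 15/2, 21/4)
obs 11: x=2 → posterior Dirichlet(11/3, 22/5, 10, 15/2, 21/4)
obs 12: x=0 → posterior Dirichlet(14/3, 22/5, 10, 15/2, 21/4)
obs 13: x=4 → posterior Dirichlet(14/3, 22/5, 10, 15/2, 25/4)
obs 14: x=0 → posterior Dirichlet(17/3, 22/5, 10, 15/2, 25/4)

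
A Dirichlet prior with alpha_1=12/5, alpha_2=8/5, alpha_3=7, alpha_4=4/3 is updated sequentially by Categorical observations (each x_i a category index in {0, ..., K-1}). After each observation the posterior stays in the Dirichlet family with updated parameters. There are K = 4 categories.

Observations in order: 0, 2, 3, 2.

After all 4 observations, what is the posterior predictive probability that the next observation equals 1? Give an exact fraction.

obs 1: x=0 → posterior Dirichlet(17/5, 8/5, 7, 4/3)
obs 2: x=2 → posterior Dirichlet(17/5, 8/5, 8, 4/3)
obs 3: x=3 → posterior Dirichlet(17/5, 8/5, 8, 7/3)
obs 4: x=2 → posterior Dirichlet(17/5, 8/5, 9, 7/3)

24/245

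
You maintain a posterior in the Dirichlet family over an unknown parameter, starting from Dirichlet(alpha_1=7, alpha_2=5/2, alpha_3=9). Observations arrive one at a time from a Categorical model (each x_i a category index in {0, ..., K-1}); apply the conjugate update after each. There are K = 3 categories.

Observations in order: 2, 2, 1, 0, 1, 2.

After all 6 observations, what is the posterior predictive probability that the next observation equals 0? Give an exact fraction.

obs 1: x=2 → posterior Dirichlet(7, 5/2, 10)
obs 2: x=2 → posterior Dirichlet(7, 5/2, 11)
obs 3: x=1 → posterior Dirichlet(7, 7/2, 11)
obs 4: x=0 → posterior Dirichlet(8, 7/2, 11)
obs 5: x=1 → posterior Dirichlet(8, 9/2, 11)
obs 6: x=2 → posterior Dirichlet(8, 9/2, 12)

16/49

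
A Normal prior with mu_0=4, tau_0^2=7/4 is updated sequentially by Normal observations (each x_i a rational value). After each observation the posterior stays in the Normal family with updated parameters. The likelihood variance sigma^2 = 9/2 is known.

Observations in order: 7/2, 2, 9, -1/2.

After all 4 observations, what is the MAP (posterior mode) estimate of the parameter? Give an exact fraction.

85/23

obs 1: x=7/2 → posterior Normal(193/50, 63/50)
obs 2: x=2 → posterior Normal(221/64, 63/64)
obs 3: x=9 → posterior Normal(347/78, 21/26)
obs 4: x=-1/2 → posterior Normal(85/23, 63/92)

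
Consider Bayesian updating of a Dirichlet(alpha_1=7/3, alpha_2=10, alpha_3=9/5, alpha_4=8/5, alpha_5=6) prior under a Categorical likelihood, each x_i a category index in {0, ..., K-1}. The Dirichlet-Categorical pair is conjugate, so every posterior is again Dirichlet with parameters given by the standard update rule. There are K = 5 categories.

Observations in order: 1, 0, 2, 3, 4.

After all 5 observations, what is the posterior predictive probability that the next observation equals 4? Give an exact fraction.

obs 1: x=1 → posterior Dirichlet(7/3, 11, 9/5, 8/5, 6)
obs 2: x=0 → posterior Dirichlet(10/3, 11, 9/5, 8/5, 6)
obs 3: x=2 → posterior Dirichlet(10/3, 11, 14/5, 8/5, 6)
obs 4: x=3 → posterior Dirichlet(10/3, 11, 14/5, 13/5, 6)
obs 5: x=4 → posterior Dirichlet(10/3, 11, 14/5, 13/5, 7)

105/401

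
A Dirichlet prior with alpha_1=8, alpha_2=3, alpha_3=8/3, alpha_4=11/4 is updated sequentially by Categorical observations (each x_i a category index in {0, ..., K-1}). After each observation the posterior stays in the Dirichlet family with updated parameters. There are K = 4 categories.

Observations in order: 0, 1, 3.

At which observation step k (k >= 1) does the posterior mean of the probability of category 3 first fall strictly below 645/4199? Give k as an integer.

obs 1: x=0 → posterior Dirichlet(9, 3, 8/3, 11/4)
obs 2: x=1 → posterior Dirichlet(9, 4, 8/3, 11/4)
obs 3: x=3 → posterior Dirichlet(9, 4, 8/3, 15/4)

k = 2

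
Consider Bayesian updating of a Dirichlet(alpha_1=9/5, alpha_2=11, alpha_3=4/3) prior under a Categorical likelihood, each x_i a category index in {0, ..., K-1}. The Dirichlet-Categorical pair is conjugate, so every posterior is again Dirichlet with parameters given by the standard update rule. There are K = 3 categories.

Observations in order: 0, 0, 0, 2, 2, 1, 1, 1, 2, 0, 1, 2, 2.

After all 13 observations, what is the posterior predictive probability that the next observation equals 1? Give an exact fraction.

225/407

obs 1: x=0 → posterior Dirichlet(14/5, 11, 4/3)
obs 2: x=0 → posterior Dirichlet(19/5, 11, 4/3)
obs 3: x=0 → posterior Dirichlet(24/5, 11, 4/3)
obs 4: x=2 → posterior Dirichlet(24/5, 11, 7/3)
obs 5: x=2 → posterior Dirichlet(24/5, 11, 10/3)
obs 6: x=1 → posterior Dirichlet(24/5, 12, 10/3)
obs 7: x=1 → posterior Dirichlet(24/5, 13, 10/3)
obs 8: x=1 → posterior Dirichlet(24/5, 14, 10/3)
obs 9: x=2 → posterior Dirichlet(24/5, 14, 13/3)
obs 10: x=0 → posterior Dirichlet(29/5, 14, 13/3)
obs 11: x=1 → posterior Dirichlet(29/5, 15, 13/3)
obs 12: x=2 → posterior Dirichlet(29/5, 15, 16/3)
obs 13: x=2 → posterior Dirichlet(29/5, 15, 19/3)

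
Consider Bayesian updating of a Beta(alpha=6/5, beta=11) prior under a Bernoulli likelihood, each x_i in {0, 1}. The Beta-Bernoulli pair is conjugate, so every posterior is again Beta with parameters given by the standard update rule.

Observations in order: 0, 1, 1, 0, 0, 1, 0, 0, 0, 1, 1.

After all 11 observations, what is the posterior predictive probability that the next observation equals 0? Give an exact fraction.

85/116

obs 1: x=0 → posterior Beta(6/5, 12)
obs 2: x=1 → posterior Beta(11/5, 12)
obs 3: x=1 → posterior Beta(16/5, 12)
obs 4: x=0 → posterior Beta(16/5, 13)
obs 5: x=0 → posterior Beta(16/5, 14)
obs 6: x=1 → posterior Beta(21/5, 14)
obs 7: x=0 → posterior Beta(21/5, 15)
obs 8: x=0 → posterior Beta(21/5, 16)
obs 9: x=0 → posterior Beta(21/5, 17)
obs 10: x=1 → posterior Beta(26/5, 17)
obs 11: x=1 → posterior Beta(31/5, 17)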